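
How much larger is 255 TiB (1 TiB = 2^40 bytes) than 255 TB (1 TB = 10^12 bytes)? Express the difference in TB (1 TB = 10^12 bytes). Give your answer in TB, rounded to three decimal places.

25.375 TB

255 TiB = 255 × 1,099,511,627,776 = 280,375,465,082,880 bytes
255 TB = 255 × 1,000,000,000,000 = 255,000,000,000,000 bytes
difference = 25,375,465,082,880 bytes
25,375,465,082,880 / 1,000,000,000,000 = 25.375 TB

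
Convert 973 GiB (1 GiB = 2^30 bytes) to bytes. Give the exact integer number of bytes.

1,044,750,794,752 bytes

973 × 1,073,741,824 = 1,044,750,794,752 bytes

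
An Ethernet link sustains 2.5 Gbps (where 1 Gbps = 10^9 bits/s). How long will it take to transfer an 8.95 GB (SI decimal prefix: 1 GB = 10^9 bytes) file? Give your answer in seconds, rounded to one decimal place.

28.6 seconds

8.95 GB = 8,950,000,000 bytes = 71,600,000,000 bits
2.5 Gbps = 2,500,000,000 bits/s
time = 71,600,000,000 / 2,500,000,000 = 28.6 s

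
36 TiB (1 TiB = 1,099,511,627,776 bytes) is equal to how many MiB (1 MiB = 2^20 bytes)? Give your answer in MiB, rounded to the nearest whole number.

36 TiB × 1,099,511,627,776 bytes/TiB = 39,582,418,599,936 bytes
1 MiB = 2^20 bytes = 1,048,576 bytes
39,582,418,599,936 / 1,048,576 = 37,748,736 MiB

37,748,736 MiB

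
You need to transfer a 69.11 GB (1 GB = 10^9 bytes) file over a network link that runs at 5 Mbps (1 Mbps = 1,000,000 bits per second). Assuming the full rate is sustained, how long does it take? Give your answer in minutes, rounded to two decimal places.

69.11 GB = 69,110,000,000 bytes = 552,880,000,000 bits
5 Mbps = 5,000,000 bits/s
time = 552,880,000,000 / 5,000,000 = 110,576.000 s
110,576.000 s / 60 = 1,842.93 minutes

1,842.93 minutes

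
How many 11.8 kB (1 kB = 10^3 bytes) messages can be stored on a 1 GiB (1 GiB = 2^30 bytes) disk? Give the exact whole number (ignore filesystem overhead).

Capacity: 1 GiB = 1,073,741,824 bytes
Per item: 11.8 kB = 11,800 bytes
⌊1,073,741,824 / 11,800⌋ = 90,995

90,995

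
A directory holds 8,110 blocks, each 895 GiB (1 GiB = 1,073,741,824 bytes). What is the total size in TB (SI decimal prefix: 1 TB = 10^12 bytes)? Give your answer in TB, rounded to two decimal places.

Total = 8,110 × 895 GiB = 7,258,450 GiB
= 7,258,450 × 1,073,741,824 bytes = 7,793,701,342,412,800 bytes
1 TB = 1,000,000,000,000 bytes
7,793,701,342,412,800 / 1,000,000,000,000 = 7,793.70 TB

7,793.70 TB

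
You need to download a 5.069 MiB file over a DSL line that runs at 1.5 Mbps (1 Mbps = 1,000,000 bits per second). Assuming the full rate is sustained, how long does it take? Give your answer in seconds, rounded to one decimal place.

28.3 seconds

5.069 MiB = 5,315,231.744 bytes = 42,521,853.952 bits
1.5 Mbps = 1,500,000 bits/s
time = 42,521,853.952 / 1,500,000 = 28.3 s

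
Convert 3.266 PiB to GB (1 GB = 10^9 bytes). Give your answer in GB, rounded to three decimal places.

3,677,189.096 GB

3.266 PiB = 3.266 × 2^50 bytes = 3,677,189,095,748,009.984 bytes
1 GB = 10^9 bytes = 1,000,000,000 bytes
3,677,189,095,748,009.984 / 1,000,000,000 = 3,677,189.096 GB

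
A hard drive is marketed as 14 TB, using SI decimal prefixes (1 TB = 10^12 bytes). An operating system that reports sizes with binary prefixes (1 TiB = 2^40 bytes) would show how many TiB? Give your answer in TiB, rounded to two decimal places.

14 TB × 1,000,000,000,000 bytes/TB = 14,000,000,000,000 bytes
1 TiB = 1,099,511,627,776 bytes
14,000,000,000,000 / 1,099,511,627,776 = 12.73 TiB

12.73 TiB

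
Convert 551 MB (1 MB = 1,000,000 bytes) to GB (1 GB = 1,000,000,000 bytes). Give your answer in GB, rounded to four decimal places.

551 MB × 1,000,000 bytes/MB = 551,000,000 bytes
1 GB = 1,000,000,000 bytes
551,000,000 / 1,000,000,000 = 0.5510 GB

0.5510 GB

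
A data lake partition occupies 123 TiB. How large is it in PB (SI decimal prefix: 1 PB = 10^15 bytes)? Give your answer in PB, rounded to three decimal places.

0.135 PB

123 TiB = 123 × 2^40 bytes = 135,239,930,216,448 bytes
1 PB = 1,000,000,000,000,000 bytes
135,239,930,216,448 / 1,000,000,000,000,000 = 0.135 PB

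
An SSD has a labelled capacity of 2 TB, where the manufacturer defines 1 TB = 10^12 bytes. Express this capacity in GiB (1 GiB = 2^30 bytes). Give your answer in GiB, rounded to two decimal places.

1,862.65 GiB

2 TB = 2 × 10^12 bytes = 2,000,000,000,000 bytes
1 GiB = 1,073,741,824 bytes
2,000,000,000,000 / 1,073,741,824 = 1,862.65 GiB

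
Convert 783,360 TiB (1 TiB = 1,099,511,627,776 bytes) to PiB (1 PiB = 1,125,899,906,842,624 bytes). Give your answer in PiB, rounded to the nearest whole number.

783,360 TiB × 1,099,511,627,776 bytes/TiB = 861,313,428,734,607,360 bytes
1 PiB = 2^50 bytes = 1,125,899,906,842,624 bytes
861,313,428,734,607,360 / 1,125,899,906,842,624 = 765 PiB

765 PiB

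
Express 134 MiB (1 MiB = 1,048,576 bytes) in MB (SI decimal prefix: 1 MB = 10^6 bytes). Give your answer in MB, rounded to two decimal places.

134 MiB × 1,048,576 bytes/MiB = 140,509,184 bytes
1 MB = 10^6 bytes = 1,000,000 bytes
140,509,184 / 1,000,000 = 140.51 MB

140.51 MB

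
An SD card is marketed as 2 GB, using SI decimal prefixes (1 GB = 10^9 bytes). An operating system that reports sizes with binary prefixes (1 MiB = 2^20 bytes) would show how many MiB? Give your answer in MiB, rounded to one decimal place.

1,907.3 MiB

2 GB × 1,000,000,000 bytes/GB = 2,000,000,000 bytes
1 MiB = 2^20 bytes = 1,048,576 bytes
2,000,000,000 / 1,048,576 = 1,907.3 MiB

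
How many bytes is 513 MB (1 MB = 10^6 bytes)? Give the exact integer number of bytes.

513,000,000 bytes

513 × 1,000,000 = 513,000,000 bytes  (1 MB = 10^6 bytes)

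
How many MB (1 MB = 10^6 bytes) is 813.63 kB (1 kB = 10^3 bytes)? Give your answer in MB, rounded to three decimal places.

0.814 MB

813.63 kB = 813.63 × 10^3 bytes = 813,630 bytes
1 MB = 10^6 bytes = 1,000,000 bytes
813,630 / 1,000,000 = 0.814 MB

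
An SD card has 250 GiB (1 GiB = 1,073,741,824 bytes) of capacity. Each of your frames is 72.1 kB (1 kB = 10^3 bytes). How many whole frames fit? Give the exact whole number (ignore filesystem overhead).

3,723,099

Capacity: 250 GiB = 268,435,456,000 bytes
Per item: 72.1 kB = 72,100 bytes
⌊268,435,456,000 / 72,100⌋ = 3,723,099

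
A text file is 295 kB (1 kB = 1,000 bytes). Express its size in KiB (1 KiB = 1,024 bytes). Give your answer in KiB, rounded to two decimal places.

295 kB = 295 × 10^3 bytes = 295,000 bytes
1 KiB = 1,024 bytes
295,000 / 1,024 = 288.09 KiB

288.09 KiB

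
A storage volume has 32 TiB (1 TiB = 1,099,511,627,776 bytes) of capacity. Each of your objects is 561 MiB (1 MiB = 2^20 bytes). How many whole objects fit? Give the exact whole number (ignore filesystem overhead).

Capacity: 32 TiB = 35,184,372,088,832 bytes
Per item: 561 MiB = 588,251,136 bytes
⌊35,184,372,088,832 / 588,251,136⌋ = 59,811

59,811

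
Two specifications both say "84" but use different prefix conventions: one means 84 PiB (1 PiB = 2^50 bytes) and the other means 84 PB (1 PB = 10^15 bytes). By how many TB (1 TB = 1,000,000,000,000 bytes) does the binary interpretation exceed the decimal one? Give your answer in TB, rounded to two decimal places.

10,575.59 TB

84 PiB = 84 × 1,125,899,906,842,624 = 94,575,592,174,780,416 bytes
84 PB = 84 × 1,000,000,000,000,000 = 84,000,000,000,000,000 bytes
difference = 10,575,592,174,780,416 bytes
10,575,592,174,780,416 / 1,000,000,000,000 = 10,575.59 TB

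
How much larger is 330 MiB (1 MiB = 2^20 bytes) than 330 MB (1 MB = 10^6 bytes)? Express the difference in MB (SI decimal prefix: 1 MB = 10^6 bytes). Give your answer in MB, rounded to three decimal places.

16.030 MB

330 MiB = 330 × 1,048,576 = 346,030,080 bytes
330 MB = 330 × 1,000,000 = 330,000,000 bytes
difference = 16,030,080 bytes
16,030,080 / 1,000,000 = 16.030 MB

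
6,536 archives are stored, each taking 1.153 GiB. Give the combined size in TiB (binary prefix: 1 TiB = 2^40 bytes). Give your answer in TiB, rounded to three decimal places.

Total = 6,536 × 1.153 GiB = 7536.008 GiB
= 7536.008 × 1,073,741,824 bytes = 8,091,726,975,598.592 bytes
1 TiB = 1,099,511,627,776 bytes
8,091,726,975,598.592 / 1,099,511,627,776 = 7.359 TiB

7.359 TiB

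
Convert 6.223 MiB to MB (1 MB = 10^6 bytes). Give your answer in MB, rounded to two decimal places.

6.223 MiB = 6.223 × 2^20 bytes = 6,525,288.448 bytes
1 MB = 10^6 bytes = 1,000,000 bytes
6,525,288.448 / 1,000,000 = 6.53 MB

6.53 MB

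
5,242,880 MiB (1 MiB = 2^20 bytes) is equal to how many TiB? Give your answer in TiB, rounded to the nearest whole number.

5 TiB

5,242,880 MiB × 1,048,576 bytes/MiB = 5,497,558,138,880 bytes
1 TiB = 2^40 bytes = 1,099,511,627,776 bytes
5,497,558,138,880 / 1,099,511,627,776 = 5 TiB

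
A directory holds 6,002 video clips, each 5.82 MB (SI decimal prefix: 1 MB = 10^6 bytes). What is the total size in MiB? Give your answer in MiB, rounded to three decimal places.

33,313.408 MiB

Total = 6,002 × 5.82 MB = 34931.64 MB
= 34931.64 × 1,000,000 bytes = 34,931,640,000 bytes
1 MiB = 1,048,576 bytes
34,931,640,000 / 1,048,576 = 33,313.408 MiB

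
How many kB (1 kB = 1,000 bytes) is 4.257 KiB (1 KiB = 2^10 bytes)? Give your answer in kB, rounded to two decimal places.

4.257 KiB = 4.257 × 2^10 bytes = 4,359.168 bytes
1 kB = 1,000 bytes
4,359.168 / 1,000 = 4.36 kB

4.36 kB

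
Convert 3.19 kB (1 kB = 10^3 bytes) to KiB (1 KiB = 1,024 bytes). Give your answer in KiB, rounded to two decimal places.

3.12 KiB

3.19 kB = 3.19 × 10^3 bytes = 3,190 bytes
1 KiB = 1,024 bytes
3,190 / 1,024 = 3.12 KiB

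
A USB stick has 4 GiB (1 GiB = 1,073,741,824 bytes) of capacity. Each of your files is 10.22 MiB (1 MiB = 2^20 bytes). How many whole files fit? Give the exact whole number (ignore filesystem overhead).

Capacity: 4 GiB = 4,294,967,296 bytes
Per item: 10.22 MiB = 10,716,446.72 bytes
⌊4,294,967,296 / 10,716,446.72⌋ = 400

400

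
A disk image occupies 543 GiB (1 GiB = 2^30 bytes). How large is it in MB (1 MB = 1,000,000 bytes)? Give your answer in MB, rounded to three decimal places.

583,041.810 MB

543 GiB × 1,073,741,824 bytes/GiB = 583,041,810,432 bytes
1 MB = 1,000,000 bytes
583,041,810,432 / 1,000,000 = 583,041.810 MB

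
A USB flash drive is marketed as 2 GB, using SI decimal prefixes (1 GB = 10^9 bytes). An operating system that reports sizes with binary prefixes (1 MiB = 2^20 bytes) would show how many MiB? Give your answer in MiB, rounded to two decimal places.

2 GB = 2 × 10^9 bytes = 2,000,000,000 bytes
1 MiB = 1,048,576 bytes
2,000,000,000 / 1,048,576 = 1,907.35 MiB

1,907.35 MiB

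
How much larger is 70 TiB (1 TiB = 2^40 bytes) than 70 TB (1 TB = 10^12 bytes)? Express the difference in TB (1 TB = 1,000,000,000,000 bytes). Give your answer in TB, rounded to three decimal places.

70 TiB = 70 × 1,099,511,627,776 = 76,965,813,944,320 bytes
70 TB = 70 × 1,000,000,000,000 = 70,000,000,000,000 bytes
difference = 6,965,813,944,320 bytes
6,965,813,944,320 / 1,000,000,000,000 = 6.966 TB

6.966 TB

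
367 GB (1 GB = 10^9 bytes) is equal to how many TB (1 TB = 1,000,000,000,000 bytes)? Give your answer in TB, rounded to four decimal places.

0.3670 TB

367 GB = 367 × 10^9 bytes = 367,000,000,000 bytes
1 TB = 1,000,000,000,000 bytes
367,000,000,000 / 1,000,000,000,000 = 0.3670 TB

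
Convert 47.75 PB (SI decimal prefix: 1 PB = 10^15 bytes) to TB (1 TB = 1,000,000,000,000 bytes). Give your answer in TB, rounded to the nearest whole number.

47,750 TB

47.75 PB × 1,000,000,000,000,000 bytes/PB = 47,750,000,000,000,000 bytes
1 TB = 10^12 bytes = 1,000,000,000,000 bytes
47,750,000,000,000,000 / 1,000,000,000,000 = 47,750 TB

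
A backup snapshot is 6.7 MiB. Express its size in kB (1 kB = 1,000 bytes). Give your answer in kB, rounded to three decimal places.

7,025.459 kB

6.7 MiB = 6.7 × 2^20 bytes = 7,025,459.2 bytes
1 kB = 10^3 bytes = 1,000 bytes
7,025,459.2 / 1,000 = 7,025.459 kB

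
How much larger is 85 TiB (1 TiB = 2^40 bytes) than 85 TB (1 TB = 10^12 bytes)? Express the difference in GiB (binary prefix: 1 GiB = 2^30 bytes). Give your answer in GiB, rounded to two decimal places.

7,877.58 GiB

85 TiB = 85 × 1,099,511,627,776 = 93,458,488,360,960 bytes
85 TB = 85 × 1,000,000,000,000 = 85,000,000,000,000 bytes
difference = 8,458,488,360,960 bytes
8,458,488,360,960 / 1,073,741,824 = 7,877.58 GiB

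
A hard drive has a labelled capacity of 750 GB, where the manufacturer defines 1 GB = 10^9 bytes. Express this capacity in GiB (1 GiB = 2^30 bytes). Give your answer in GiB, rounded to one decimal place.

750 GB = 750 × 10^9 bytes = 750,000,000,000 bytes
1 GiB = 1,073,741,824 bytes
750,000,000,000 / 1,073,741,824 = 698.5 GiB

698.5 GiB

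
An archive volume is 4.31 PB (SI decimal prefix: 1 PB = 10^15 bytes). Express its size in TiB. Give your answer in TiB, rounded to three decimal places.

3,919.922 TiB

4.31 PB = 4.31 × 10^15 bytes = 4,310,000,000,000,000 bytes
1 TiB = 2^40 bytes = 1,099,511,627,776 bytes
4,310,000,000,000,000 / 1,099,511,627,776 = 3,919.922 TiB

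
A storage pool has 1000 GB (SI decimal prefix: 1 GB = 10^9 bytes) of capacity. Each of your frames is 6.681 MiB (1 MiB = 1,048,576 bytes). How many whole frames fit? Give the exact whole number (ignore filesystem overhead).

Capacity: 1000 GB = 1,000,000,000,000 bytes
Per item: 6.681 MiB = 7,005,536.256 bytes
⌊1,000,000,000,000 / 7,005,536.256⌋ = 142,744

142,744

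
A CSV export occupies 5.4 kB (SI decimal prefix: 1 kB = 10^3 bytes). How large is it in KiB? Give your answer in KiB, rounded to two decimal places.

5.27 KiB

5.4 kB × 1,000 bytes/kB = 5,400 bytes
1 KiB = 2^10 bytes = 1,024 bytes
5,400 / 1,024 = 5.27 KiB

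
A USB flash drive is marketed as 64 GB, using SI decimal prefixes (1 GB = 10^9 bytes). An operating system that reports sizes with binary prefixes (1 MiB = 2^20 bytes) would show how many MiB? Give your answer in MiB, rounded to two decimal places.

64 GB = 64 × 10^9 bytes = 64,000,000,000 bytes
1 MiB = 1,048,576 bytes
64,000,000,000 / 1,048,576 = 61,035.16 MiB

61,035.16 MiB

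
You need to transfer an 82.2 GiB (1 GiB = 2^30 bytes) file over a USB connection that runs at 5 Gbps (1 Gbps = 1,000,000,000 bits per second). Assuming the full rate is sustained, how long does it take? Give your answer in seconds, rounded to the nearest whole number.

82.2 GiB = 88,261,577,932.8 bytes = 706,092,623,462.4 bits
5 Gbps = 5,000,000,000 bits/s
time = 706,092,623,462.4 / 5,000,000,000 = 141 s

141 seconds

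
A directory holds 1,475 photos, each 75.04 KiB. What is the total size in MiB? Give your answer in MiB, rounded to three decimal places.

108.090 MiB

Total = 1,475 × 75.04 KiB = 110,684 KiB
= 110,684 × 1,024 bytes = 113,340,416 bytes
1 MiB = 1,048,576 bytes
113,340,416 / 1,048,576 = 108.090 MiB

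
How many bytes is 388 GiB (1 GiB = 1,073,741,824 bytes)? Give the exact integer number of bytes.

416,611,827,712 bytes

388 × 1,073,741,824 = 416,611,827,712 bytes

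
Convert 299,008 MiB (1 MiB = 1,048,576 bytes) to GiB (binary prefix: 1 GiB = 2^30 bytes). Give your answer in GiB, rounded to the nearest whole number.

292 GiB

299,008 MiB × 1,048,576 bytes/MiB = 313,532,612,608 bytes
1 GiB = 1,073,741,824 bytes
313,532,612,608 / 1,073,741,824 = 292 GiB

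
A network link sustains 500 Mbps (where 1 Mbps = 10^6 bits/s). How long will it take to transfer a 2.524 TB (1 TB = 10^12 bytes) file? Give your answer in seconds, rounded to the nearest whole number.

2.524 TB = 2,524,000,000,000 bytes = 20,192,000,000,000 bits
500 Mbps = 500,000,000 bits/s
time = 20,192,000,000,000 / 500,000,000 = 40,384 s

40,384 seconds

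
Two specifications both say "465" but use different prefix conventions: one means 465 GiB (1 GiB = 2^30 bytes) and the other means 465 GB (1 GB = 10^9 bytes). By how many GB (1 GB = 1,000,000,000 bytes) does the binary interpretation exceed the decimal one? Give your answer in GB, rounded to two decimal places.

465 GiB = 465 × 1,073,741,824 = 499,289,948,160 bytes
465 GB = 465 × 1,000,000,000 = 465,000,000,000 bytes
difference = 34,289,948,160 bytes
34,289,948,160 / 1,000,000,000 = 34.29 GB

34.29 GB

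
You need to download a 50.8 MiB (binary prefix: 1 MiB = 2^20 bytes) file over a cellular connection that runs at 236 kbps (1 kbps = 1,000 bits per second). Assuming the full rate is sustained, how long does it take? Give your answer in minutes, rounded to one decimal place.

30.1 minutes

50.8 MiB = 53,267,660.8 bytes = 426,141,286.4 bits
236 kbps = 236,000 bits/s
time = 426,141,286.4 / 236,000 = 1,805.68 s
1,805.68 s / 60 = 30.1 minutes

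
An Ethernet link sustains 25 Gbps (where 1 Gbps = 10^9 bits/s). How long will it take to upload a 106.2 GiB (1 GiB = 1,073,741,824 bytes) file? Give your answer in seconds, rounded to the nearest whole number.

106.2 GiB = 114,031,381,708.8 bytes = 912,251,053,670.4 bits
25 Gbps = 25,000,000,000 bits/s
time = 912,251,053,670.4 / 25,000,000,000 = 36 s

36 seconds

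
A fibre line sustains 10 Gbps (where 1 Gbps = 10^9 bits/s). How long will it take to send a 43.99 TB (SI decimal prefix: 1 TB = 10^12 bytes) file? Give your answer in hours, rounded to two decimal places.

9.78 hours

43.99 TB = 43,990,000,000,000 bytes = 351,920,000,000,000 bits
10 Gbps = 10,000,000,000 bits/s
time = 351,920,000,000,000 / 10,000,000,000 = 35,192.0000 s
35,192.0000 s / 3600 = 9.78 hours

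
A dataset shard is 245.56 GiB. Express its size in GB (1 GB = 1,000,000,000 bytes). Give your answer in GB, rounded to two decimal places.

245.56 GiB × 1,073,741,824 bytes/GiB = 263,668,042,301.44 bytes
1 GB = 1,000,000,000 bytes
263,668,042,301.44 / 1,000,000,000 = 263.67 GB

263.67 GB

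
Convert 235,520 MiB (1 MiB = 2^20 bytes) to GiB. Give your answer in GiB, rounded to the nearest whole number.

235,520 MiB = 235,520 × 2^20 bytes = 246,960,619,520 bytes
1 GiB = 2^30 bytes = 1,073,741,824 bytes
246,960,619,520 / 1,073,741,824 = 230 GiB

230 GiB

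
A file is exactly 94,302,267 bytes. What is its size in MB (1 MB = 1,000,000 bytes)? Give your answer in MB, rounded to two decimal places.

94.30 MB

94,302,267 bytes given.
1 MB = 1,000,000 bytes
94,302,267 / 1,000,000 = 94.30 MB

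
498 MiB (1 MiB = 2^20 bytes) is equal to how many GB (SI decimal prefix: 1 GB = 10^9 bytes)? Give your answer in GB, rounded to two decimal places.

498 MiB = 498 × 2^20 bytes = 522,190,848 bytes
1 GB = 1,000,000,000 bytes
522,190,848 / 1,000,000,000 = 0.52 GB

0.52 GB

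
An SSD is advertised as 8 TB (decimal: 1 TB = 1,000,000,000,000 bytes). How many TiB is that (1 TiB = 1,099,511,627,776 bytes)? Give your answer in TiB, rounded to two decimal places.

8 TB = 8 × 10^12 bytes = 8,000,000,000,000 bytes
1 TiB = 2^40 bytes = 1,099,511,627,776 bytes
8,000,000,000,000 / 1,099,511,627,776 = 7.28 TiB

7.28 TiB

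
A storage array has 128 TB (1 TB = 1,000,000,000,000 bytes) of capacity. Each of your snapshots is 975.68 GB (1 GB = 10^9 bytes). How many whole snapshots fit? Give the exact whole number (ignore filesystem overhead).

131

Capacity: 128 TB = 128,000,000,000,000 bytes
Per item: 975.68 GB = 975,680,000,000 bytes
⌊128,000,000,000,000 / 975,680,000,000⌋ = 131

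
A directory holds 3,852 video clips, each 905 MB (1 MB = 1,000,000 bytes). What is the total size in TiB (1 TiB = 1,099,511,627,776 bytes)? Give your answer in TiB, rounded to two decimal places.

Total = 3,852 × 905 MB = 3,486,060 MB
= 3,486,060 × 1,000,000 bytes = 3,486,060,000,000 bytes
1 TiB = 1,099,511,627,776 bytes
3,486,060,000,000 / 1,099,511,627,776 = 3.17 TiB

3.17 TiB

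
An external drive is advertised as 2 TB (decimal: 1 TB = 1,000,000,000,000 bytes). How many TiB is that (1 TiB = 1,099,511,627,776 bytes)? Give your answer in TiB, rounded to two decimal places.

1.82 TiB

2 TB × 1,000,000,000,000 bytes/TB = 2,000,000,000,000 bytes
1 TiB = 1,099,511,627,776 bytes
2,000,000,000,000 / 1,099,511,627,776 = 1.82 TiB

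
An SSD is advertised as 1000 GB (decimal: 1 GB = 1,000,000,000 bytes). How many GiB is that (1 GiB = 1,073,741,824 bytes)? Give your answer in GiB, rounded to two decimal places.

1000 GB = 1000 × 10^9 bytes = 1,000,000,000,000 bytes
1 GiB = 1,073,741,824 bytes
1,000,000,000,000 / 1,073,741,824 = 931.32 GiB

931.32 GiB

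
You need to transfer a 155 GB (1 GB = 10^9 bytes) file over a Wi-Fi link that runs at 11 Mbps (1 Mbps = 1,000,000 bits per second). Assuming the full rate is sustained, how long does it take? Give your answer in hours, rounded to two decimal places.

155 GB = 155,000,000,000 bytes = 1,240,000,000,000 bits
11 Mbps = 11,000,000 bits/s
time = 1,240,000,000,000 / 11,000,000 = 112,727.2727 s
112,727.2727 s / 3600 = 31.31 hours

31.31 hours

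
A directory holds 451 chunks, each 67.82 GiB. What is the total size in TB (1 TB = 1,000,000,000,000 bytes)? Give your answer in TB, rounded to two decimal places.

Total = 451 × 67.82 GiB = 30586.82 GiB
= 30586.82 × 1,073,741,824 bytes = 32,842,347,897,159.68 bytes
1 TB = 1,000,000,000,000 bytes
32,842,347,897,159.68 / 1,000,000,000,000 = 32.84 TB

32.84 TB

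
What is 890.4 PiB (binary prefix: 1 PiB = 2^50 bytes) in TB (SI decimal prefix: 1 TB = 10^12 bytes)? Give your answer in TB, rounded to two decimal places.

890.4 PiB = 890.4 × 2^50 bytes = 1,002,501,277,052,672,409.6 bytes
1 TB = 1,000,000,000,000 bytes
1,002,501,277,052,672,409.6 / 1,000,000,000,000 = 1,002,501.28 TB

1,002,501.28 TB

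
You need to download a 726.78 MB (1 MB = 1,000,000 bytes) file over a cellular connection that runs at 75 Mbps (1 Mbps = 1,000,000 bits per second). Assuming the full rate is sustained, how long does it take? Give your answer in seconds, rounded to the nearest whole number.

78 seconds

726.78 MB = 726,780,000 bytes = 5,814,240,000 bits
75 Mbps = 75,000,000 bits/s
time = 5,814,240,000 / 75,000,000 = 78 s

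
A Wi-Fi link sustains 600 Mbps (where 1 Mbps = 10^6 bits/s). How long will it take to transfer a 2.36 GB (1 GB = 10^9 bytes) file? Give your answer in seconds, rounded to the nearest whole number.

2.36 GB = 2,360,000,000 bytes = 18,880,000,000 bits
600 Mbps = 600,000,000 bits/s
time = 18,880,000,000 / 600,000,000 = 31 s

31 seconds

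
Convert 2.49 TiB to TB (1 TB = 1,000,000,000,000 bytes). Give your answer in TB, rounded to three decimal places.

2.49 TiB × 1,099,511,627,776 bytes/TiB = 2,737,783,953,162.24 bytes
1 TB = 1,000,000,000,000 bytes
2,737,783,953,162.24 / 1,000,000,000,000 = 2.738 TB

2.738 TB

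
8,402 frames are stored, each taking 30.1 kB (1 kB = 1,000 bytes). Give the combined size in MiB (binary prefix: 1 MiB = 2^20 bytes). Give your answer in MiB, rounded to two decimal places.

241.18 MiB

Total = 8,402 × 30.1 kB = 252900.2 kB
= 252900.2 × 1,000 bytes = 252,900,200 bytes
1 MiB = 1,048,576 bytes
252,900,200 / 1,048,576 = 241.18 MiB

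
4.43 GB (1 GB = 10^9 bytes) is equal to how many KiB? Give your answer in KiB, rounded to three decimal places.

4,326,171.875 KiB

4.43 GB × 1,000,000,000 bytes/GB = 4,430,000,000 bytes
1 KiB = 1,024 bytes
4,430,000,000 / 1,024 = 4,326,171.875 KiB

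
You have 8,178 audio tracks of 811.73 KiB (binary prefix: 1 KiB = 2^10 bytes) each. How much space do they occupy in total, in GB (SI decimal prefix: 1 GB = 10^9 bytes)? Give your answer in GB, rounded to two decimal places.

Total = 8,178 × 811.73 KiB = 6638327.94 KiB
= 6638327.94 × 1,024 bytes = 6,797,647,810.56 bytes
1 GB = 1,000,000,000 bytes
6,797,647,810.56 / 1,000,000,000 = 6.80 GB

6.80 GB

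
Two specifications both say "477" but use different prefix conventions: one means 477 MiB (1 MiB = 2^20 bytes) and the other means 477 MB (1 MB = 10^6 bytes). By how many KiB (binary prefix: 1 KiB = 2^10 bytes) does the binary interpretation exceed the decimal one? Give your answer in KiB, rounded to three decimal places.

477 MiB = 477 × 1,048,576 = 500,170,752 bytes
477 MB = 477 × 1,000,000 = 477,000,000 bytes
difference = 23,170,752 bytes
23,170,752 / 1,024 = 22,627.688 KiB

22,627.688 KiB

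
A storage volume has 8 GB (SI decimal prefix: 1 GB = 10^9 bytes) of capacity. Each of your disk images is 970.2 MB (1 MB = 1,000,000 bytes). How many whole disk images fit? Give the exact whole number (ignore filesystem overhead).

8

Capacity: 8 GB = 8,000,000,000 bytes
Per item: 970.2 MB = 970,200,000 bytes
⌊8,000,000,000 / 970,200,000⌋ = 8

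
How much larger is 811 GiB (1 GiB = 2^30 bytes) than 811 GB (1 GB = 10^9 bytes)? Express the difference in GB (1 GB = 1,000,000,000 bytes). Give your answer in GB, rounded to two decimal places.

59.80 GB

811 GiB = 811 × 1,073,741,824 = 870,804,619,264 bytes
811 GB = 811 × 1,000,000,000 = 811,000,000,000 bytes
difference = 59,804,619,264 bytes
59,804,619,264 / 1,000,000,000 = 59.80 GB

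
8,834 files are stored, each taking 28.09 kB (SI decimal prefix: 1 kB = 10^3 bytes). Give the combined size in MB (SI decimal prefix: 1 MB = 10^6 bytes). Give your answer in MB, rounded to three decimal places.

Total = 8,834 × 28.09 kB = 248147.06 kB
= 248147.06 × 1,000 bytes = 248,147,060 bytes
1 MB = 1,000,000 bytes
248,147,060 / 1,000,000 = 248.147 MB

248.147 MB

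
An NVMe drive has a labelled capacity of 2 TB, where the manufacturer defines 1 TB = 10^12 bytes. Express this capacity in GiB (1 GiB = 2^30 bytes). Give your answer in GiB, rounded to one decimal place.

2 TB = 2 × 10^12 bytes = 2,000,000,000,000 bytes
1 GiB = 1,073,741,824 bytes
2,000,000,000,000 / 1,073,741,824 = 1,862.6 GiB

1,862.6 GiB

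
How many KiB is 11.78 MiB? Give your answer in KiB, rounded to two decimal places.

11.78 MiB × 1,048,576 bytes/MiB = 12,352,225.28 bytes
1 KiB = 1,024 bytes
12,352,225.28 / 1,024 = 12,062.72 KiB

12,062.72 KiB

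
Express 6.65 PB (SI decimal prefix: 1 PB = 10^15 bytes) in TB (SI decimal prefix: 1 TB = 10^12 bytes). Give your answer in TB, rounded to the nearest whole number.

6.65 PB = 6.65 × 10^15 bytes = 6,650,000,000,000,000 bytes
1 TB = 1,000,000,000,000 bytes
6,650,000,000,000,000 / 1,000,000,000,000 = 6,650 TB

6,650 TB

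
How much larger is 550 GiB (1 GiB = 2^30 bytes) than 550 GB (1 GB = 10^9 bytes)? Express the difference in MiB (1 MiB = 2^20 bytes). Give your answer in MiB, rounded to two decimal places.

38,679.13 MiB

550 GiB = 550 × 1,073,741,824 = 590,558,003,200 bytes
550 GB = 550 × 1,000,000,000 = 550,000,000,000 bytes
difference = 40,558,003,200 bytes
40,558,003,200 / 1,048,576 = 38,679.13 MiB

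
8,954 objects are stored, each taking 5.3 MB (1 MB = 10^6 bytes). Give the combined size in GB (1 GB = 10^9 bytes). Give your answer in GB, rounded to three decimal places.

47.456 GB

Total = 8,954 × 5.3 MB = 47456.2 MB
= 47456.2 × 1,000,000 bytes = 47,456,200,000 bytes
1 GB = 1,000,000,000 bytes
47,456,200,000 / 1,000,000,000 = 47.456 GB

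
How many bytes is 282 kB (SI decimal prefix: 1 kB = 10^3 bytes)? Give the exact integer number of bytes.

282,000 bytes

282 × 1,000 = 282,000 bytes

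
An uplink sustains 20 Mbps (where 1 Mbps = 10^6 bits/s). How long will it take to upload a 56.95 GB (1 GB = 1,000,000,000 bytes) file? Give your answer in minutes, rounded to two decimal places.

379.67 minutes

56.95 GB = 56,950,000,000 bytes = 455,600,000,000 bits
20 Mbps = 20,000,000 bits/s
time = 455,600,000,000 / 20,000,000 = 22,780.000 s
22,780.000 s / 60 = 379.67 minutes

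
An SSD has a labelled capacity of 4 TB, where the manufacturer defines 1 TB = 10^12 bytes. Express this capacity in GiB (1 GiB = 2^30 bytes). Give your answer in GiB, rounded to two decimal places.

4 TB × 1,000,000,000,000 bytes/TB = 4,000,000,000,000 bytes
1 GiB = 2^30 bytes = 1,073,741,824 bytes
4,000,000,000,000 / 1,073,741,824 = 3,725.29 GiB

3,725.29 GiB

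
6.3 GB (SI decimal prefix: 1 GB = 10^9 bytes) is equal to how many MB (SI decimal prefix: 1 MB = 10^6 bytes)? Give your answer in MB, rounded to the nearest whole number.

6.3 GB × 1,000,000,000 bytes/GB = 6,300,000,000 bytes
1 MB = 1,000,000 bytes
6,300,000,000 / 1,000,000 = 6,300 MB

6,300 MB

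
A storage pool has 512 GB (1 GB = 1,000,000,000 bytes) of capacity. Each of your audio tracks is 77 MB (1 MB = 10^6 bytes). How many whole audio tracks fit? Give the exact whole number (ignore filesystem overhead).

6,649

Capacity: 512 GB = 512,000,000,000 bytes
Per item: 77 MB = 77,000,000 bytes
⌊512,000,000,000 / 77,000,000⌋ = 6,649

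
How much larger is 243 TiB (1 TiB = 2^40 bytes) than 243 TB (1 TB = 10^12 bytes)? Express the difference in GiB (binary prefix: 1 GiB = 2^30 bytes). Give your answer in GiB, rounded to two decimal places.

22,520.61 GiB

243 TiB = 243 × 1,099,511,627,776 = 267,181,325,549,568 bytes
243 TB = 243 × 1,000,000,000,000 = 243,000,000,000,000 bytes
difference = 24,181,325,549,568 bytes
24,181,325,549,568 / 1,073,741,824 = 22,520.61 GiB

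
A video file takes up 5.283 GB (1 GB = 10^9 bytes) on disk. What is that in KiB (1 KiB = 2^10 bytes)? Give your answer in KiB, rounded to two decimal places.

5.283 GB = 5.283 × 10^9 bytes = 5,283,000,000 bytes
1 KiB = 2^10 bytes = 1,024 bytes
5,283,000,000 / 1,024 = 5,159,179.69 KiB

5,159,179.69 KiB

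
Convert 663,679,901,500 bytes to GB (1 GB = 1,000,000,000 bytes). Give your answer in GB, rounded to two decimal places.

663,679,901,500 bytes given.
1 GB = 1,000,000,000 bytes
663,679,901,500 / 1,000,000,000 = 663.68 GB

663.68 GB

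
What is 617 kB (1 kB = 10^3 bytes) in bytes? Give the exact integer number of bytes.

617,000 bytes

617 × 1,000 = 617,000 bytes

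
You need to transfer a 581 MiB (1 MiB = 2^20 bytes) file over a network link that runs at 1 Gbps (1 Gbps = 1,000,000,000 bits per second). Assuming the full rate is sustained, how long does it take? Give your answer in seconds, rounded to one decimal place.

581 MiB = 609,222,656 bytes = 4,873,781,248 bits
1 Gbps = 1,000,000,000 bits/s
time = 4,873,781,248 / 1,000,000,000 = 4.9 s

4.9 seconds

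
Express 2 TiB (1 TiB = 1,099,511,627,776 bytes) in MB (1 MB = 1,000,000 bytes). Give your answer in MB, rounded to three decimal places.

2 TiB × 1,099,511,627,776 bytes/TiB = 2,199,023,255,552 bytes
1 MB = 1,000,000 bytes
2,199,023,255,552 / 1,000,000 = 2,199,023.256 MB

2,199,023.256 MB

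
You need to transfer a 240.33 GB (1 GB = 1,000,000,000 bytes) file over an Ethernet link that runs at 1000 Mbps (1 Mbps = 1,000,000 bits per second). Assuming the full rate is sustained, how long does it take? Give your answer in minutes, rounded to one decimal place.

32.0 minutes

240.33 GB = 240,330,000,000 bytes = 1,922,640,000,000 bits
1000 Mbps = 1,000,000,000 bits/s
time = 1,922,640,000,000 / 1,000,000,000 = 1,922.64 s
1,922.64 s / 60 = 32.0 minutes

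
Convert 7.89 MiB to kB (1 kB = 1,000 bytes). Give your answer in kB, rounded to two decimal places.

8,273.26 kB

7.89 MiB = 7.89 × 2^20 bytes = 8,273,264.64 bytes
1 kB = 10^3 bytes = 1,000 bytes
8,273,264.64 / 1,000 = 8,273.26 kB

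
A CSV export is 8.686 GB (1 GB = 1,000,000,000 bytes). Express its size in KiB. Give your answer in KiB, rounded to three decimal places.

8.686 GB = 8.686 × 10^9 bytes = 8,686,000,000 bytes
1 KiB = 2^10 bytes = 1,024 bytes
8,686,000,000 / 1,024 = 8,482,421.875 KiB

8,482,421.875 KiB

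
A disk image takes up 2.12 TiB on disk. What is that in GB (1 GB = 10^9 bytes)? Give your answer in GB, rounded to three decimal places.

2.12 TiB = 2.12 × 2^40 bytes = 2,330,964,650,885.12 bytes
1 GB = 1,000,000,000 bytes
2,330,964,650,885.12 / 1,000,000,000 = 2,330.965 GB

2,330.965 GB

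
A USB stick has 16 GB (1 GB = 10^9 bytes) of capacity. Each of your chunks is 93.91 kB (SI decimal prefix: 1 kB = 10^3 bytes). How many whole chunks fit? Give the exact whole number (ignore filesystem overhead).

Capacity: 16 GB = 16,000,000,000 bytes
Per item: 93.91 kB = 93,910 bytes
⌊16,000,000,000 / 93,910⌋ = 170,375

170,375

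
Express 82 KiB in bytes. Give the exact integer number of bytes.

83,968 bytes

82 × 1,024 = 83,968 bytes  (1 KiB = 2^10 bytes)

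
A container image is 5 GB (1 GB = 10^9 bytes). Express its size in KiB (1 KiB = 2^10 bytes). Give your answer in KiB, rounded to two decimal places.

5 GB = 5 × 10^9 bytes = 5,000,000,000 bytes
1 KiB = 1,024 bytes
5,000,000,000 / 1,024 = 4,882,812.50 KiB

4,882,812.50 KiB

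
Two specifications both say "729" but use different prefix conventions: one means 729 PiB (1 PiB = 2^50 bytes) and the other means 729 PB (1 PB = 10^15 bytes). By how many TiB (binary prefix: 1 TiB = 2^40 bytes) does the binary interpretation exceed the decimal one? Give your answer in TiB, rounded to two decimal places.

729 PiB = 729 × 1,125,899,906,842,624 = 820,781,032,088,272,896 bytes
729 PB = 729 × 1,000,000,000,000,000 = 729,000,000,000,000,000 bytes
difference = 91,781,032,088,272,896 bytes
91,781,032,088,272,896 / 1,099,511,627,776 = 83,474.36 TiB

83,474.36 TiB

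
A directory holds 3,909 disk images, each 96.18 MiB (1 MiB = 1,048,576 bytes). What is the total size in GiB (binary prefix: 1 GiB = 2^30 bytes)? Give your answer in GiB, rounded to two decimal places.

Total = 3,909 × 96.18 MiB = 375967.62 MiB
= 375967.62 × 1,048,576 bytes = 394,230,623,109.12 bytes
1 GiB = 1,073,741,824 bytes
394,230,623,109.12 / 1,073,741,824 = 367.16 GiB

367.16 GiB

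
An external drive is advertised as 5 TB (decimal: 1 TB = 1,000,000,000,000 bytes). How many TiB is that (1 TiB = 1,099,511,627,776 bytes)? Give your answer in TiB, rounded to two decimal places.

4.55 TiB

5 TB = 5 × 10^12 bytes = 5,000,000,000,000 bytes
1 TiB = 1,099,511,627,776 bytes
5,000,000,000,000 / 1,099,511,627,776 = 4.55 TiB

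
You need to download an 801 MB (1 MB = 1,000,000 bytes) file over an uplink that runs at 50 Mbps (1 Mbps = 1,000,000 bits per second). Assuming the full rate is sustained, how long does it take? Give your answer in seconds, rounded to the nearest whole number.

801 MB = 801,000,000 bytes = 6,408,000,000 bits
50 Mbps = 50,000,000 bits/s
time = 6,408,000,000 / 50,000,000 = 128 s

128 seconds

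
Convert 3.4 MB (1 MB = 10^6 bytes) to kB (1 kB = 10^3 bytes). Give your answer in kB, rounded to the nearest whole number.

3,400 kB

3.4 MB = 3.4 × 10^6 bytes = 3,400,000 bytes
1 kB = 1,000 bytes
3,400,000 / 1,000 = 3,400 kB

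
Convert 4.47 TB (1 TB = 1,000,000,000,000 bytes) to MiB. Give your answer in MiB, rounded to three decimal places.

4,262,924.194 MiB

4.47 TB = 4.47 × 10^12 bytes = 4,470,000,000,000 bytes
1 MiB = 1,048,576 bytes
4,470,000,000,000 / 1,048,576 = 4,262,924.194 MiB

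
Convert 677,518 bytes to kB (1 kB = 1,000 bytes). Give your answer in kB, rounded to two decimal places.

677,518 bytes given.
1 kB = 10^3 bytes = 1,000 bytes
677,518 / 1,000 = 677.52 kB

677.52 kB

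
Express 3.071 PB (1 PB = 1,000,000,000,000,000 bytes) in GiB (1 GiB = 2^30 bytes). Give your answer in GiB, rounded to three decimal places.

3.071 PB × 1,000,000,000,000,000 bytes/PB = 3,071,000,000,000,000 bytes
1 GiB = 2^30 bytes = 1,073,741,824 bytes
3,071,000,000,000,000 / 1,073,741,824 = 2,860,091.627 GiB

2,860,091.627 GiB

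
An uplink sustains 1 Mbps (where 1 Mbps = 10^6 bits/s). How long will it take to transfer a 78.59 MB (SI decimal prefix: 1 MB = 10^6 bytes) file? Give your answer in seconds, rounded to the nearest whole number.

629 seconds

78.59 MB = 78,590,000 bytes = 628,720,000 bits
1 Mbps = 1,000,000 bits/s
time = 628,720,000 / 1,000,000 = 629 s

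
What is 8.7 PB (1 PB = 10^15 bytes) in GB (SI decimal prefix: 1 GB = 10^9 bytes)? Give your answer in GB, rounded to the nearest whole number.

8.7 PB = 8.7 × 10^15 bytes = 8,700,000,000,000,000 bytes
1 GB = 1,000,000,000 bytes
8,700,000,000,000,000 / 1,000,000,000 = 8,700,000 GB

8,700,000 GB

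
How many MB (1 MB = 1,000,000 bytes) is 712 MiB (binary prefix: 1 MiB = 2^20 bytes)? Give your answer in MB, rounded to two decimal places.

746.59 MB

712 MiB × 1,048,576 bytes/MiB = 746,586,112 bytes
1 MB = 1,000,000 bytes
746,586,112 / 1,000,000 = 746.59 MB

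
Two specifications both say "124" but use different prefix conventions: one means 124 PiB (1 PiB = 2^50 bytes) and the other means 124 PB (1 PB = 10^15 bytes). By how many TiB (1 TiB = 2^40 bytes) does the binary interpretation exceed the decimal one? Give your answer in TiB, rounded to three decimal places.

14,198.657 TiB

124 PiB = 124 × 1,125,899,906,842,624 = 139,611,588,448,485,376 bytes
124 PB = 124 × 1,000,000,000,000,000 = 124,000,000,000,000,000 bytes
difference = 15,611,588,448,485,376 bytes
15,611,588,448,485,376 / 1,099,511,627,776 = 14,198.657 TiB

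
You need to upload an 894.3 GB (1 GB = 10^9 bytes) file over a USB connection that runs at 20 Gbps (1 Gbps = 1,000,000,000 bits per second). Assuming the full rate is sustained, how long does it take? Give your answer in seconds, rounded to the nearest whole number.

894.3 GB = 894,300,000,000 bytes = 7,154,400,000,000 bits
20 Gbps = 20,000,000,000 bits/s
time = 7,154,400,000,000 / 20,000,000,000 = 358 s

358 seconds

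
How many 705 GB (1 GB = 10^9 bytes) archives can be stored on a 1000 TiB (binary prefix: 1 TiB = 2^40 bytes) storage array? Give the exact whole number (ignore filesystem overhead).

1,559

Capacity: 1000 TiB = 1,099,511,627,776,000 bytes
Per item: 705 GB = 705,000,000,000 bytes
⌊1,099,511,627,776,000 / 705,000,000,000⌋ = 1,559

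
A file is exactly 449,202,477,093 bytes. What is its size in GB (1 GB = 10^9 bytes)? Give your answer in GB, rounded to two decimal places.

449.20 GB

449,202,477,093 bytes given.
1 GB = 10^9 bytes = 1,000,000,000 bytes
449,202,477,093 / 1,000,000,000 = 449.20 GB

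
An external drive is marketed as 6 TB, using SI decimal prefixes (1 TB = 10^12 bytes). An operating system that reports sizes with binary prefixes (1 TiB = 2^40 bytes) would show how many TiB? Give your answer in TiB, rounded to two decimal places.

5.46 TiB

6 TB = 6 × 10^12 bytes = 6,000,000,000,000 bytes
1 TiB = 1,099,511,627,776 bytes
6,000,000,000,000 / 1,099,511,627,776 = 5.46 TiB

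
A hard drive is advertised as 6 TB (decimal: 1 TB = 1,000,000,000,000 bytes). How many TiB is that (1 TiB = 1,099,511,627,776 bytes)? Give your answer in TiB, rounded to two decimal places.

5.46 TiB

6 TB = 6 × 10^12 bytes = 6,000,000,000,000 bytes
1 TiB = 1,099,511,627,776 bytes
6,000,000,000,000 / 1,099,511,627,776 = 5.46 TiB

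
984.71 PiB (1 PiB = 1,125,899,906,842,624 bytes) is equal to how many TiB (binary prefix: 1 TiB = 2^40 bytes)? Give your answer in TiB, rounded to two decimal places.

1,008,343.04 TiB

984.71 PiB = 984.71 × 2^50 bytes = 1,108,684,897,267,000,279.04 bytes
1 TiB = 2^40 bytes = 1,099,511,627,776 bytes
1,108,684,897,267,000,279.04 / 1,099,511,627,776 = 1,008,343.04 TiB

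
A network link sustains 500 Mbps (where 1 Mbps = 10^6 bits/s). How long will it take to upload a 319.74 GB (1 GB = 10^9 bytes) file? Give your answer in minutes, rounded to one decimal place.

85.3 minutes

319.74 GB = 319,740,000,000 bytes = 2,557,920,000,000 bits
500 Mbps = 500,000,000 bits/s
time = 2,557,920,000,000 / 500,000,000 = 5,115.84 s
5,115.84 s / 60 = 85.3 minutes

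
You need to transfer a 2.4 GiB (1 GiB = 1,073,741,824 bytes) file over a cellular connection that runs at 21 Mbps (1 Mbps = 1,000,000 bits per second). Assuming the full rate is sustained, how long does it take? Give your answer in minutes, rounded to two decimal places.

2.4 GiB = 2,576,980,377.6 bytes = 20,615,843,020.8 bits
21 Mbps = 21,000,000 bits/s
time = 20,615,843,020.8 / 21,000,000 = 981.707 s
981.707 s / 60 = 16.36 minutes

16.36 minutes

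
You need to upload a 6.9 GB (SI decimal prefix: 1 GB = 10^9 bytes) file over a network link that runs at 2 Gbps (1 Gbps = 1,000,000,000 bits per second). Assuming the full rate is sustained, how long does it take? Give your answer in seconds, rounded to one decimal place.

6.9 GB = 6,900,000,000 bytes = 55,200,000,000 bits
2 Gbps = 2,000,000,000 bits/s
time = 55,200,000,000 / 2,000,000,000 = 27.6 s

27.6 seconds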